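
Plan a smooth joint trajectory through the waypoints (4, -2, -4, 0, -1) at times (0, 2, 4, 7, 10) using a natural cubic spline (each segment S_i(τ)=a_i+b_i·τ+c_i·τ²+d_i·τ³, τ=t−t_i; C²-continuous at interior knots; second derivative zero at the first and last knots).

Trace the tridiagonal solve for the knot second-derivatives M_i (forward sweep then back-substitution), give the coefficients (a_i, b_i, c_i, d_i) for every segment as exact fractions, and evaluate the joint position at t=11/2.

  seg 0: a=4 b=-118/35 c=0 d=13/140
  seg 1: a=-2 b=-79/35 c=39/70 d=1/28
  seg 2: a=-4 b=2/5 c=27/35 d=-29/189
  seg 3: a=0 b=31/35 c=-64/105 d=64/945
S(11/2) = -611/280

Δ: Δ0=-3, Δ1=-1, Δ2=4/3, Δ3=-1/3
row 1: diag=8, rhs=12; c'=1/4, d'=3/2
row 2: denom=10−2·1/4=19/2; d'=(14−2·3/2)/(19/2)=22/19
row 3: denom=12−3·6/19=210/19; d'=(-10−3·22/19)/(210/19)=-128/105
back: M3=-128/105
back: M2=22/19−6/19·-128/105=54/35
back: M1=3/2−1/4·54/35=39/35
M: M0=0, M1=39/35, M2=54/35, M3=-128/105, M4=0
seg 0: a=4, c=M0/2=0, d=(M1−M0)/(6·2)=13/140, b=Δ0−h0·(2M0+M1)/6=-118/35
seg 1: a=-2, c=M1/2=39/70, d=(M2−M1)/(6·2)=1/28, b=Δ1−h1·(2M1+M2)/6=-79/35
seg 2: a=-4, c=M2/2=27/35, d=(M3−M2)/(6·3)=-29/189, b=Δ2−h2·(2M2+M3)/6=2/5
seg 3: a=0, c=M3/2=-64/105, d=(M4−M3)/(6·3)=64/945, b=Δ3−h3·(2M3+M4)/6=31/35
t_q=11/2 → seg 2, τ=3/2; S=-4+2/5·τ+27/35·τ²+-29/189·τ³=-611/280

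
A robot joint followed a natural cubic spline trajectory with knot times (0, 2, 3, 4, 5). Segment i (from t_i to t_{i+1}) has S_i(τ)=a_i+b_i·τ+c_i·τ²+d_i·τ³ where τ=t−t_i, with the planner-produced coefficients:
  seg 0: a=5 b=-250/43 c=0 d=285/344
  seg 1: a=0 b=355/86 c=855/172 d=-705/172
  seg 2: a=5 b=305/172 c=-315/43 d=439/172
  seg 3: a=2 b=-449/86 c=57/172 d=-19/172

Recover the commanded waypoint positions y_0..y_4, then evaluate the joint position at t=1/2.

y_0=5 y_1=0 y_2=5 y_3=2 y_4=-3
S(1/2) = 6045/2752

y_0 = S_0(0) = a_0 = 5
y_1 = S_1(0) = a_1 = 0
y_2 = S_2(0) = a_2 = 5
y_3 = S_3(0) = a_3 = 2
y_4 = S_3(1) = -3
t_q=1/2 is in segment 0 (τ=1/2); S_0(τ)=6045/2752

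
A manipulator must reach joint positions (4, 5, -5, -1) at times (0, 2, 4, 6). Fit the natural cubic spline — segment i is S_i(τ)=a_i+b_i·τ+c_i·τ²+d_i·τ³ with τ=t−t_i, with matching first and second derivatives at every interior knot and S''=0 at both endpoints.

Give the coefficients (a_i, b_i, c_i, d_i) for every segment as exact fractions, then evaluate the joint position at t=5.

Δ: Δ0=1/2, Δ1=-5, Δ2=2
row 1: diag=8, rhs=-33; c'=1/4, d'=-33/8
row 2: denom=8−2·1/4=15/2; d'=(42−2·-33/8)/(15/2)=67/10
back: M2=67/10
back: M1=-33/8−1/4·67/10=-29/5
M: M0=0, M1=-29/5, M2=67/10, M3=0
seg 0: a=4, c=M0/2=0, d=(M1−M0)/(6·2)=-29/60, b=Δ0−h0·(2M0+M1)/6=73/30
seg 1: a=5, c=M1/2=-29/10, d=(M2−M1)/(6·2)=25/24, b=Δ1−h1·(2M1+M2)/6=-101/30
seg 2: a=-5, c=M2/2=67/20, d=(M3−M2)/(6·2)=-67/120, b=Δ2−h2·(2M2+M3)/6=-37/15
t_q=5 → seg 2, τ=1; S=-5+-37/15·τ+67/20·τ²+-67/120·τ³=-187/40

  seg 0: a=4 b=73/30 c=0 d=-29/60
  seg 1: a=5 b=-101/30 c=-29/10 d=25/24
  seg 2: a=-5 b=-37/15 c=67/20 d=-67/120
S(5) = -187/40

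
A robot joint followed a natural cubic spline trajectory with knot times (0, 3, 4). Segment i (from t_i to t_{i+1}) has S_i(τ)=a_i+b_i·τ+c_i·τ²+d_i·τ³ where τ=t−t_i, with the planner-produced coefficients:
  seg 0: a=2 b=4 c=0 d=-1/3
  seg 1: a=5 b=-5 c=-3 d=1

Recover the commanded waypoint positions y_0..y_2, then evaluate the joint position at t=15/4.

y_0 = S_0(0) = a_0 = 2
y_1 = S_1(0) = a_1 = 5
y_2 = S_1(1) = -2
t_q=15/4 is in segment 1 (τ=3/4); S_1(τ)=-1/64

y_0=2 y_1=5 y_2=-2
S(15/4) = -1/64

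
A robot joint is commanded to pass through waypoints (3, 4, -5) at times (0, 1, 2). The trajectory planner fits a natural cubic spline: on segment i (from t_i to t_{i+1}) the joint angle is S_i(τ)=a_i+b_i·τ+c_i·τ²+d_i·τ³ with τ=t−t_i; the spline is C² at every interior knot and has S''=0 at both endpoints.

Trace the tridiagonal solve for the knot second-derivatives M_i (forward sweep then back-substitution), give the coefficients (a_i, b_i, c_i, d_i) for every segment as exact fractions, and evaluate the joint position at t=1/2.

  seg 0: a=3 b=7/2 c=0 d=-5/2
  seg 1: a=4 b=-4 c=-15/2 d=5/2
S(1/2) = 71/16

Δ: Δ0=1, Δ1=-9
row 1: diag=4, rhs=-60; c'=1/4, d'=-15
back: M1=-15
M: M0=0, M1=-15, M2=0
seg 0: a=3, c=M0/2=0, d=(M1−M0)/(6·1)=-5/2, b=Δ0−h0·(2M0+M1)/6=7/2
seg 1: a=4, c=M1/2=-15/2, d=(M2−M1)/(6·1)=5/2, b=Δ1−h1·(2M1+M2)/6=-4
t_q=1/2 → seg 0, τ=1/2; S=3+7/2·τ+0·τ²+-5/2·τ³=71/16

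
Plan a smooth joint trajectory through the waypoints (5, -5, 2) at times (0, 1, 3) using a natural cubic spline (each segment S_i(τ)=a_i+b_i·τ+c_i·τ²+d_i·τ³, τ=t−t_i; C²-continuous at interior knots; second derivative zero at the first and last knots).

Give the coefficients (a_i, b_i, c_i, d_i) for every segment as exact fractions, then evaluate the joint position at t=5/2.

Δ: Δ0=-10, Δ1=7/2
row 1: diag=6, rhs=81; c'=1/3, d'=27/2
back: M1=27/2
M: M0=0, M1=27/2, M2=0
seg 0: a=5, c=M0/2=0, d=(M1−M0)/(6·1)=9/4, b=Δ0−h0·(2M0+M1)/6=-49/4
seg 1: a=-5, c=M1/2=27/4, d=(M2−M1)/(6·2)=-9/8, b=Δ1−h1·(2M1+M2)/6=-11/2
t_q=5/2 → seg 1, τ=3/2; S=-5+-11/2·τ+27/4·τ²+-9/8·τ³=-119/64

  seg 0: a=5 b=-49/4 c=0 d=9/4
  seg 1: a=-5 b=-11/2 c=27/4 d=-9/8
S(5/2) = -119/64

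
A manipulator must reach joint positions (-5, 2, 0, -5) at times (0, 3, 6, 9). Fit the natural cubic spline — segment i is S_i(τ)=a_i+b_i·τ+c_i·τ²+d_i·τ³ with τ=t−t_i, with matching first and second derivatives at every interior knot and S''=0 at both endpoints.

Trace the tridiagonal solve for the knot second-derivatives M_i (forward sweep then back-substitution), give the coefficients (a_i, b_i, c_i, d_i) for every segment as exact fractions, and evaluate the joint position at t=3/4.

  seg 0: a=-5 b=46/15 c=0 d=-11/135
  seg 1: a=2 b=13/15 c=-11/15 d=2/27
  seg 2: a=0 b=-23/15 c=-1/15 d=1/135
S(3/4) = -175/64

Δ: Δ0=7/3, Δ1=-2/3, Δ2=-5/3
row 1: diag=12, rhs=-18; c'=1/4, d'=-3/2
row 2: denom=12−3·1/4=45/4; d'=(-6−3·-3/2)/(45/4)=-2/15
back: M2=-2/15
back: M1=-3/2−1/4·-2/15=-22/15
M: M0=0, M1=-22/15, M2=-2/15, M3=0
seg 0: a=-5, c=M0/2=0, d=(M1−M0)/(6·3)=-11/135, b=Δ0−h0·(2M0+M1)/6=46/15
seg 1: a=2, c=M1/2=-11/15, d=(M2−M1)/(6·3)=2/27, b=Δ1−h1·(2M1+M2)/6=13/15
seg 2: a=0, c=M2/2=-1/15, d=(M3−M2)/(6·3)=1/135, b=Δ2−h2·(2M2+M3)/6=-23/15
t_q=3/4 → seg 0, τ=3/4; S=-5+46/15·τ+0·τ²+-11/135·τ³=-175/64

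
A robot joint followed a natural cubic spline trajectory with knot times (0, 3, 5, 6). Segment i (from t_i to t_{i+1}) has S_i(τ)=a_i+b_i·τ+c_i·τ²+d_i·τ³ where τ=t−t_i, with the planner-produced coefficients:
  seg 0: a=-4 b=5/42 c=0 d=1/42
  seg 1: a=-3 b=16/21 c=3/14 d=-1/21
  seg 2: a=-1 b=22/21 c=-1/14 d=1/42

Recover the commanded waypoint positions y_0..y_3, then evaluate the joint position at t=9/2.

y_0 = S_0(0) = a_0 = -4
y_1 = S_1(0) = a_1 = -3
y_2 = S_2(0) = a_2 = -1
y_3 = S_2(1) = 0
t_q=9/2 is in segment 1 (τ=3/2); S_1(τ)=-43/28

y_0=-4 y_1=-3 y_2=-1 y_3=0
S(9/2) = -43/28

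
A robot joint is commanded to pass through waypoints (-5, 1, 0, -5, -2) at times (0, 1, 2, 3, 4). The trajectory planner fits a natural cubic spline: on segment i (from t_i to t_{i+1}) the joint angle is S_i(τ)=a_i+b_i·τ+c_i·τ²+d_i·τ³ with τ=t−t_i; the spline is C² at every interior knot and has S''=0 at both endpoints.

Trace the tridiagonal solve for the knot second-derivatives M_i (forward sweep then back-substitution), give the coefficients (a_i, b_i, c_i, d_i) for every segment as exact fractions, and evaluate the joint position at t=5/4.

Δ: Δ0=6, Δ1=-1, Δ2=-5, Δ3=3
row 1: diag=4, rhs=-42; c'=1/4, d'=-21/2
row 2: denom=4−1·1/4=15/4; d'=(-24−1·-21/2)/(15/4)=-18/5
row 3: denom=4−1·4/15=56/15; d'=(48−1·-18/5)/(56/15)=387/28
back: M3=387/28
back: M2=-18/5−4/15·387/28=-51/7
back: M1=-21/2−1/4·-51/7=-243/28
M: M0=0, M1=-243/28, M2=-51/7, M3=387/28, M4=0
seg 0: a=-5, c=M0/2=0, d=(M1−M0)/(6·1)=-81/56, b=Δ0−h0·(2M0+M1)/6=417/56
seg 1: a=1, c=M1/2=-243/56, d=(M2−M1)/(6·1)=13/56, b=Δ1−h1·(2M1+M2)/6=87/28
seg 2: a=0, c=M2/2=-51/14, d=(M3−M2)/(6·1)=197/56, b=Δ2−h2·(2M2+M3)/6=-39/8
seg 3: a=-5, c=M3/2=387/56, d=(M4−M3)/(6·1)=-129/56, b=Δ3−h3·(2M3+M4)/6=-45/28
t_q=5/4 → seg 1, τ=1/4; S=1+87/28·τ+-243/56·τ²+13/56·τ³=5409/3584

  seg 0: a=-5 b=417/56 c=0 d=-81/56
  seg 1: a=1 b=87/28 c=-243/56 d=13/56
  seg 2: a=0 b=-39/8 c=-51/14 d=197/56
  seg 3: a=-5 b=-45/28 c=387/56 d=-129/56
S(5/4) = 5409/3584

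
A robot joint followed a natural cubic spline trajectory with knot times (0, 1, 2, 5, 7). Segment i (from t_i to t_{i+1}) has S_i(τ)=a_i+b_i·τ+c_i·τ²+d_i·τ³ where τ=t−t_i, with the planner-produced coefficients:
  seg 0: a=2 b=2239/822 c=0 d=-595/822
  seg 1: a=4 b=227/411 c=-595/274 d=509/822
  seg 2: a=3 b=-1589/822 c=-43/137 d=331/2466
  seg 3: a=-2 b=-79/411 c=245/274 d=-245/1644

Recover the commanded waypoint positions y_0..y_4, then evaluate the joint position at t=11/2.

y_0=2 y_1=4 y_2=3 y_3=-2 y_4=0
S(11/2) = -8291/4384

y_0 = S_0(0) = a_0 = 2
y_1 = S_1(0) = a_1 = 4
y_2 = S_2(0) = a_2 = 3
y_3 = S_3(0) = a_3 = -2
y_4 = S_3(2) = 0
t_q=11/2 is in segment 3 (τ=1/2); S_3(τ)=-8291/4384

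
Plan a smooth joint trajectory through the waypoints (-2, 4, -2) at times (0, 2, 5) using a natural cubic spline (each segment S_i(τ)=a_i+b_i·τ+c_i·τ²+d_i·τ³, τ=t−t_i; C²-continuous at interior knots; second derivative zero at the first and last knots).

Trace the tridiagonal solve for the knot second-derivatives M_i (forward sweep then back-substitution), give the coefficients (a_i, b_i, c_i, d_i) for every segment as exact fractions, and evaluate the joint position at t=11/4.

  seg 0: a=-2 b=4 c=0 d=-1/4
  seg 1: a=4 b=1 c=-3/2 d=1/6
S(11/4) = 509/128

Δ: Δ0=3, Δ1=-2
row 1: diag=10, rhs=-30; c'=3/10, d'=-3
back: M1=-3
M: M0=0, M1=-3, M2=0
seg 0: a=-2, c=M0/2=0, d=(M1−M0)/(6·2)=-1/4, b=Δ0−h0·(2M0+M1)/6=4
seg 1: a=4, c=M1/2=-3/2, d=(M2−M1)/(6·3)=1/6, b=Δ1−h1·(2M1+M2)/6=1
t_q=11/4 → seg 1, τ=3/4; S=4+1·τ+-3/2·τ²+1/6·τ³=509/128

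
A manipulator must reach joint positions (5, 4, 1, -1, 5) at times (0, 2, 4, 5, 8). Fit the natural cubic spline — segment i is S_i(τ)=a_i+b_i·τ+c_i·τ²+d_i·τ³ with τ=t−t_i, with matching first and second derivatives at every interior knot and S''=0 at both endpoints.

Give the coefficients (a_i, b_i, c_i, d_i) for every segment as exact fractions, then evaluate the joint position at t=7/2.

Δ: Δ0=-1/2, Δ1=-3/2, Δ2=-2, Δ3=2
row 1: diag=8, rhs=-6; c'=1/4, d'=-3/4
row 2: denom=6−2·1/4=11/2; d'=(-3−2·-3/4)/(11/2)=-3/11
row 3: denom=8−1·2/11=86/11; d'=(24−1·-3/11)/(86/11)=267/86
back: M3=267/86
back: M2=-3/11−2/11·267/86=-36/43
back: M1=-3/4−1/4·-36/43=-93/172
M: M0=0, M1=-93/172, M2=-36/43, M3=267/86, M4=0
seg 0: a=5, c=M0/2=0, d=(M1−M0)/(6·2)=-31/688, b=Δ0−h0·(2M0+M1)/6=-55/172
seg 1: a=4, c=M1/2=-93/344, d=(M2−M1)/(6·2)=-17/688, b=Δ1−h1·(2M1+M2)/6=-37/43
seg 2: a=1, c=M2/2=-18/43, d=(M3−M2)/(6·1)=113/172, b=Δ2−h2·(2M2+M3)/6=-385/172
seg 3: a=-1, c=M3/2=267/172, d=(M4−M3)/(6·3)=-89/516, b=Δ3−h3·(2M3+M4)/6=-95/86
t_q=7/2 → seg 1, τ=3/2; S=4+-37/43·τ+-93/344·τ²+-17/688·τ³=11105/5504

  seg 0: a=5 b=-55/172 c=0 d=-31/688
  seg 1: a=4 b=-37/43 c=-93/344 d=-17/688
  seg 2: a=1 b=-385/172 c=-18/43 d=113/172
  seg 3: a=-1 b=-95/86 c=267/172 d=-89/516
S(7/2) = 11105/5504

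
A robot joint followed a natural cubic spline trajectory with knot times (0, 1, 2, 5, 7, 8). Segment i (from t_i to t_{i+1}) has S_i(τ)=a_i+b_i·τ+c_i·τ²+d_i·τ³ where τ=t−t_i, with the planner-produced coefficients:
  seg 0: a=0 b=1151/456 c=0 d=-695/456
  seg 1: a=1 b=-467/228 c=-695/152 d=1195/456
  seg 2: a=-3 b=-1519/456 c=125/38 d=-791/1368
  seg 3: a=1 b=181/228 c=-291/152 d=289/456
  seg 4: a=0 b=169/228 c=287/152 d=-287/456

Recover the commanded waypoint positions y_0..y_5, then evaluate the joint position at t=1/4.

y_0=0 y_1=1 y_2=-3 y_3=1 y_4=0 y_5=2
S(1/4) = 5907/9728

y_0 = S_0(0) = a_0 = 0
y_1 = S_1(0) = a_1 = 1
y_2 = S_2(0) = a_2 = -3
y_3 = S_3(0) = a_3 = 1
y_4 = S_4(0) = a_4 = 0
y_5 = S_4(1) = 2
t_q=1/4 is in segment 0 (τ=1/4); S_0(τ)=5907/9728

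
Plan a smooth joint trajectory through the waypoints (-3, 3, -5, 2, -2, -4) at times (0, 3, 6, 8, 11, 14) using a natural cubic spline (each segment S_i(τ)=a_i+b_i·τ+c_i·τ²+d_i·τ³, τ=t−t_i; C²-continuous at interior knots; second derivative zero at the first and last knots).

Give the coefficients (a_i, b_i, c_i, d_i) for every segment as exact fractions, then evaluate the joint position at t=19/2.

  seg 0: a=-3 b=10133/2610 c=0 d=-4913/23490
  seg 1: a=3 b=-2303/1305 c=-4913/2610 d=2477/4698
  seg 2: a=-5 b=3071/2610 c=3736/1305 d=-74/87
  seg 3: a=2 b=6319/2610 c=-2924/1305 d=1549/4698
  seg 4: a=-2 b=-2767/1305 c=1897/2610 d=-1897/23490
S(19/2) = 3951/2320

Δ: Δ0=2, Δ1=-8/3, Δ2=7/2, Δ3=-4/3, Δ4=-2/3
row 1: diag=12, rhs=-28; c'=1/4, d'=-7/3
row 2: denom=10−3·1/4=37/4; d'=(37−3·-7/3)/(37/4)=176/37
row 3: denom=10−2·8/37=354/37; d'=(-29−2·176/37)/(354/37)=-475/118
row 4: denom=12−3·37/118=1305/118; d'=(4−3·-475/118)/(1305/118)=1897/1305
back: M4=1897/1305
back: M3=-475/118−37/118·1897/1305=-5848/1305
back: M2=176/37−8/37·-5848/1305=7472/1305
back: M1=-7/3−1/4·7472/1305=-4913/1305
M: M0=0, M1=-4913/1305, M2=7472/1305, M3=-5848/1305, M4=1897/1305, M5=0
seg 0: a=-3, c=M0/2=0, d=(M1−M0)/(6·3)=-4913/23490, b=Δ0−h0·(2M0+M1)/6=10133/2610
seg 1: a=3, c=M1/2=-4913/2610, d=(M2−M1)/(6·3)=2477/4698, b=Δ1−h1·(2M1+M2)/6=-2303/1305
seg 2: a=-5, c=M2/2=3736/1305, d=(M3−M2)/(6·2)=-74/87, b=Δ2−h2·(2M2+M3)/6=3071/2610
seg 3: a=2, c=M3/2=-2924/1305, d=(M4−M3)/(6·3)=1549/4698, b=Δ3−h3·(2M3+M4)/6=6319/2610
seg 4: a=-2, c=M4/2=1897/2610, d=(M5−M4)/(6·3)=-1897/23490, b=Δ4−h4·(2M4+M5)/6=-2767/1305
t_q=19/2 → seg 3, τ=3/2; S=2+6319/2610·τ+-2924/1305·τ²+1549/4698·τ³=3951/2320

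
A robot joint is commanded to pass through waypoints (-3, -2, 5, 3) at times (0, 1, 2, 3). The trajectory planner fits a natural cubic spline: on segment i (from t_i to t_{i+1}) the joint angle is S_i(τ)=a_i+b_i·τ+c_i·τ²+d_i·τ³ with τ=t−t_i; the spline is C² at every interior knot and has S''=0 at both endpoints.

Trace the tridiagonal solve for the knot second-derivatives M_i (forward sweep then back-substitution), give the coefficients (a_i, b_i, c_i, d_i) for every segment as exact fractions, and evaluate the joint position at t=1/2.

  seg 0: a=-3 b=-6/5 c=0 d=11/5
  seg 1: a=-2 b=27/5 c=33/5 d=-5
  seg 2: a=5 b=18/5 c=-42/5 d=14/5
S(1/2) = -133/40

Δ: Δ0=1, Δ1=7, Δ2=-2
row 1: diag=4, rhs=36; c'=1/4, d'=9
row 2: denom=4−1·1/4=15/4; d'=(-54−1·9)/(15/4)=-84/5
back: M2=-84/5
back: M1=9−1/4·-84/5=66/5
M: M0=0, M1=66/5, M2=-84/5, M3=0
seg 0: a=-3, c=M0/2=0, d=(M1−M0)/(6·1)=11/5, b=Δ0−h0·(2M0+M1)/6=-6/5
seg 1: a=-2, c=M1/2=33/5, d=(M2−M1)/(6·1)=-5, b=Δ1−h1·(2M1+M2)/6=27/5
seg 2: a=5, c=M2/2=-42/5, d=(M3−M2)/(6·1)=14/5, b=Δ2−h2·(2M2+M3)/6=18/5
t_q=1/2 → seg 0, τ=1/2; S=-3+-6/5·τ+0·τ²+11/5·τ³=-133/40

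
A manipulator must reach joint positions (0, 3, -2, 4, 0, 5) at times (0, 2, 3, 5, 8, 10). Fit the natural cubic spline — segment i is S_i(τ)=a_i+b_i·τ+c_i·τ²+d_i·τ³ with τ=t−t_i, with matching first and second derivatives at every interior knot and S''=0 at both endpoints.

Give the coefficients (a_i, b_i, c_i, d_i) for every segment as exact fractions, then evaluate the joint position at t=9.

  seg 0: a=0 b=15205/3534 c=0 d=-1238/1767
  seg 1: a=3 b=-14507/3534 c=-2476/589 d=11693/3534
  seg 2: a=-2 b=-4570/1767 c=6741/1178 d=-2588/1767
  seg 3: a=4 b=4820/1767 c=-3611/1178 d=6049/10602
  seg 4: a=0 b=-917/3534 c=1219/589 d=-1219/3534
S(9) = 863/589

Δ: Δ0=3/2, Δ1=-5, Δ2=3, Δ3=-4/3, Δ4=5/2
row 1: diag=6, rhs=-39; c'=1/6, d'=-13/2
row 2: denom=6−1·1/6=35/6; d'=(48−1·-13/2)/(35/6)=327/35
row 3: denom=10−2·12/35=326/35; d'=(-26−2·327/35)/(326/35)=-782/163
row 4: denom=10−3·105/326=2945/326; d'=(23−3·-782/163)/(2945/326)=2438/589
back: M4=2438/589
back: M3=-782/163−105/326·2438/589=-3611/589
back: M2=327/35−12/35·-3611/589=6741/589
back: M1=-13/2−1/6·6741/589=-4952/589
M: M0=0, M1=-4952/589, M2=6741/589, M3=-3611/589, M4=2438/589, M5=0
seg 0: a=0, c=M0/2=0, d=(M1−M0)/(6·2)=-1238/1767, b=Δ0−h0·(2M0+M1)/6=15205/3534
seg 1: a=3, c=M1/2=-2476/589, d=(M2−M1)/(6·1)=11693/3534, b=Δ1−h1·(2M1+M2)/6=-14507/3534
seg 2: a=-2, c=M2/2=6741/1178, d=(M3−M2)/(6·2)=-2588/1767, b=Δ2−h2·(2M2+M3)/6=-4570/1767
seg 3: a=4, c=M3/2=-3611/1178, d=(M4−M3)/(6·3)=6049/10602, b=Δ3−h3·(2M3+M4)/6=4820/1767
seg 4: a=0, c=M4/2=1219/589, d=(M5−M4)/(6·2)=-1219/3534, b=Δ4−h4·(2M4+M5)/6=-917/3534
t_q=9 → seg 4, τ=1; S=0+-917/3534·τ+1219/589·τ²+-1219/3534·τ³=863/589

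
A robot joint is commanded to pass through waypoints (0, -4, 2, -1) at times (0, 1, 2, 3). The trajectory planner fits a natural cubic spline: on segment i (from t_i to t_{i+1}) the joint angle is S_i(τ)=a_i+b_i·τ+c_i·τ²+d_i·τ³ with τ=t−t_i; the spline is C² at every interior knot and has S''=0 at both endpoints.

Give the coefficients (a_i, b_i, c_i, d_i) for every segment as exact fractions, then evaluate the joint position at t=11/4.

  seg 0: a=0 b=-109/15 c=0 d=49/15
  seg 1: a=-4 b=38/15 c=49/5 d=-19/3
  seg 2: a=2 b=47/15 c=-46/5 d=46/15
S(11/4) = 15/32

Δ: Δ0=-4, Δ1=6, Δ2=-3
row 1: diag=4, rhs=60; c'=1/4, d'=15
row 2: denom=4−1·1/4=15/4; d'=(-54−1·15)/(15/4)=-92/5
back: M2=-92/5
back: M1=15−1/4·-92/5=98/5
M: M0=0, M1=98/5, M2=-92/5, M3=0
seg 0: a=0, c=M0/2=0, d=(M1−M0)/(6·1)=49/15, b=Δ0−h0·(2M0+M1)/6=-109/15
seg 1: a=-4, c=M1/2=49/5, d=(M2−M1)/(6·1)=-19/3, b=Δ1−h1·(2M1+M2)/6=38/15
seg 2: a=2, c=M2/2=-46/5, d=(M3−M2)/(6·1)=46/15, b=Δ2−h2·(2M2+M3)/6=47/15
t_q=11/4 → seg 2, τ=3/4; S=2+47/15·τ+-46/5·τ²+46/15·τ³=15/32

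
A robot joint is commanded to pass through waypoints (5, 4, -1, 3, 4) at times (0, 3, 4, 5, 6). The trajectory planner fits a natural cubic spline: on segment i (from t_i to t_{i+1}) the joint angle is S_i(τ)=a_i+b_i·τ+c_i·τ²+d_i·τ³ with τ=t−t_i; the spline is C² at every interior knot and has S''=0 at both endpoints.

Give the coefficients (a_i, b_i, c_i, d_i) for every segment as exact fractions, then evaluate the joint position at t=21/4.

  seg 0: a=5 b=865/348 c=0 d=-109/348
  seg 1: a=4 b=-1039/174 c=-327/116 d=1319/348
  seg 2: a=-1 b=-83/348 c=248/29 d=-1501/348
  seg 3: a=3 b=683/174 c=-509/116 d=509/348
S(21/4) = 27691/7424

Δ: Δ0=-1/3, Δ1=-5, Δ2=4, Δ3=1
row 1: diag=8, rhs=-28; c'=1/8, d'=-7/2
row 2: denom=4−1·1/8=31/8; d'=(54−1·-7/2)/(31/8)=460/31
row 3: denom=4−1·8/31=116/31; d'=(-18−1·460/31)/(116/31)=-509/58
back: M3=-509/58
back: M2=460/31−8/31·-509/58=496/29
back: M1=-7/2−1/8·496/29=-327/58
M: M0=0, M1=-327/58, M2=496/29, M3=-509/58, M4=0
seg 0: a=5, c=M0/2=0, d=(M1−M0)/(6·3)=-109/348, b=Δ0−h0·(2M0+M1)/6=865/348
seg 1: a=4, c=M1/2=-327/116, d=(M2−M1)/(6·1)=1319/348, b=Δ1−h1·(2M1+M2)/6=-1039/174
seg 2: a=-1, c=M2/2=248/29, d=(M3−M2)/(6·1)=-1501/348, b=Δ2−h2·(2M2+M3)/6=-83/348
seg 3: a=3, c=M3/2=-509/116, d=(M4−M3)/(6·1)=509/348, b=Δ3−h3·(2M3+M4)/6=683/174
t_q=21/4 → seg 3, τ=1/4; S=3+683/174·τ+-509/116·τ²+509/348·τ³=27691/7424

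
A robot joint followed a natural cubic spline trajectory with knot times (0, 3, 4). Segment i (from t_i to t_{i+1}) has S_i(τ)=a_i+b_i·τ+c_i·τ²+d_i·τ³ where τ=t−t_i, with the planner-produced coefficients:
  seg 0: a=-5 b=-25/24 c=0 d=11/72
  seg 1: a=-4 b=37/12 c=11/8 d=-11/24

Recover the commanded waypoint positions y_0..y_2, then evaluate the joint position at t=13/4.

y_0=-5 y_1=-4 y_2=0
S(13/4) = -1613/512

y_0 = S_0(0) = a_0 = -5
y_1 = S_1(0) = a_1 = -4
y_2 = S_1(1) = 0
t_q=13/4 is in segment 1 (τ=1/4); S_1(τ)=-1613/512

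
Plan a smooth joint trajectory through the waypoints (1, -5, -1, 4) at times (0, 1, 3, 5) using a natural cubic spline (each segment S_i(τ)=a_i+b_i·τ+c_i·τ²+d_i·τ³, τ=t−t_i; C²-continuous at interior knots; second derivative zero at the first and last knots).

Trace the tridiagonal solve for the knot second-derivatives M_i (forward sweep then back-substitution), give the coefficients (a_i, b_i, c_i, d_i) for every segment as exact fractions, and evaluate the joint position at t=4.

Δ: Δ0=-6, Δ1=2, Δ2=5/2
row 1: diag=6, rhs=48; c'=1/3, d'=8
row 2: denom=8−2·1/3=22/3; d'=(3−2·8)/(22/3)=-39/22
back: M2=-39/22
back: M1=8−1/3·-39/22=189/22
M: M0=0, M1=189/22, M2=-39/22, M3=0
seg 0: a=1, c=M0/2=0, d=(M1−M0)/(6·1)=63/44, b=Δ0−h0·(2M0+M1)/6=-327/44
seg 1: a=-5, c=M1/2=189/44, d=(M2−M1)/(6·2)=-19/22, b=Δ1−h1·(2M1+M2)/6=-69/22
seg 2: a=-1, c=M2/2=-39/44, d=(M3−M2)/(6·2)=13/88, b=Δ2−h2·(2M2+M3)/6=81/22
t_q=4 → seg 2, τ=1; S=-1+81/22·τ+-39/44·τ²+13/88·τ³=171/88

  seg 0: a=1 b=-327/44 c=0 d=63/44
  seg 1: a=-5 b=-69/22 c=189/44 d=-19/22
  seg 2: a=-1 b=81/22 c=-39/44 d=13/88
S(4) = 171/88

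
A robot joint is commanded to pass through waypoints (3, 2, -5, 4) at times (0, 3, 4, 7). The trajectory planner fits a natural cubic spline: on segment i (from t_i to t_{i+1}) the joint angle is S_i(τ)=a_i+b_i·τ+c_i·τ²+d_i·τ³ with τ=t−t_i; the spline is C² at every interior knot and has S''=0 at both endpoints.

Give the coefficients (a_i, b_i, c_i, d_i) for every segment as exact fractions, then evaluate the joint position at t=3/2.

  seg 0: a=3 b=169/63 c=0 d=-190/567
  seg 1: a=2 b=-401/63 c=-190/63 d=50/21
  seg 2: a=-5 b=-331/63 c=260/63 d=-260/567
S(3/2) = 165/28

Δ: Δ0=-1/3, Δ1=-7, Δ2=3
row 1: diag=8, rhs=-40; c'=1/8, d'=-5
row 2: denom=8−1·1/8=63/8; d'=(60−1·-5)/(63/8)=520/63
back: M2=520/63
back: M1=-5−1/8·520/63=-380/63
M: M0=0, M1=-380/63, M2=520/63, M3=0
seg 0: a=3, c=M0/2=0, d=(M1−M0)/(6·3)=-190/567, b=Δ0−h0·(2M0+M1)/6=169/63
seg 1: a=2, c=M1/2=-190/63, d=(M2−M1)/(6·1)=50/21, b=Δ1−h1·(2M1+M2)/6=-401/63
seg 2: a=-5, c=M2/2=260/63, d=(M3−M2)/(6·3)=-260/567, b=Δ2−h2·(2M2+M3)/6=-331/63
t_q=3/2 → seg 0, τ=3/2; S=3+169/63·τ+0·τ²+-190/567·τ³=165/28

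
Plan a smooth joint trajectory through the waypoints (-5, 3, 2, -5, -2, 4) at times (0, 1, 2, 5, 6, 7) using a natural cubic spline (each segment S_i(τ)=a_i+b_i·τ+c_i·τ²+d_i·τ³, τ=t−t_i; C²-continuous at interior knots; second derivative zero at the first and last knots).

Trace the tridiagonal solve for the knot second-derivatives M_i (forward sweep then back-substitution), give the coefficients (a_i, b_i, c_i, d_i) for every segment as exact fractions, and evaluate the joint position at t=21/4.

Δ: Δ0=8, Δ1=-1, Δ2=-7/3, Δ3=3, Δ4=6
row 1: diag=4, rhs=-54; c'=1/4, d'=-27/2
row 2: denom=8−1·1/4=31/4; d'=(-8−1·-27/2)/(31/4)=22/31
row 3: denom=8−3·12/31=212/31; d'=(32−3·22/31)/(212/31)=463/106
row 4: denom=4−1·31/212=817/212; d'=(18−1·463/106)/(817/212)=2890/817
back: M4=2890/817
back: M3=463/106−31/212·2890/817=3146/817
back: M2=22/31−12/31·3146/817=-638/817
back: M1=-27/2−1/4·-638/817=-10870/817
M: M0=0, M1=-10870/817, M2=-638/817, M3=3146/817, M4=2890/817, M5=0
seg 0: a=-5, c=M0/2=0, d=(M1−M0)/(6·1)=-5435/2451, b=Δ0−h0·(2M0+M1)/6=25043/2451
seg 1: a=3, c=M1/2=-5435/817, d=(M2−M1)/(6·1)=5116/2451, b=Δ1−h1·(2M1+M2)/6=8738/2451
seg 2: a=2, c=M2/2=-319/817, d=(M3−M2)/(6·3)=44/171, b=Δ2−h2·(2M2+M3)/6=-8524/2451
seg 3: a=-5, c=M3/2=1573/817, d=(M4−M3)/(6·1)=-128/2451, b=Δ3−h3·(2M3+M4)/6=2762/2451
seg 4: a=-2, c=M4/2=1445/817, d=(M5−M4)/(6·1)=-1445/2451, b=Δ4−h4·(2M4+M5)/6=11816/2451
t_q=21/4 → seg 3, τ=1/4; S=-5+2762/2451·τ+1573/817·τ²+-128/2451·τ³=-60115/13072

  seg 0: a=-5 b=25043/2451 c=0 d=-5435/2451
  seg 1: a=3 b=8738/2451 c=-5435/817 d=5116/2451
  seg 2: a=2 b=-8524/2451 c=-319/817 d=44/171
  seg 3: a=-5 b=2762/2451 c=1573/817 d=-128/2451
  seg 4: a=-2 b=11816/2451 c=1445/817 d=-1445/2451
S(21/4) = -60115/13072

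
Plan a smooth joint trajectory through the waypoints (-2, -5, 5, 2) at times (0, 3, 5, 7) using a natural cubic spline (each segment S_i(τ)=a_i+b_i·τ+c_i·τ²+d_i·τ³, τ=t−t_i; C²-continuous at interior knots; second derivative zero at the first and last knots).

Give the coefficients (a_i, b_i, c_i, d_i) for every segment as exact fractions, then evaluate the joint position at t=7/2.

  seg 0: a=-2 b=-259/76 c=0 d=61/228
  seg 1: a=-5 b=145/38 c=183/76 d=-69/76
  seg 2: a=5 b=97/38 c=-231/76 d=77/152
S(7/2) = -1583/608

Δ: Δ0=-1, Δ1=5, Δ2=-3/2
row 1: diag=10, rhs=36; c'=1/5, d'=18/5
row 2: denom=8−2·1/5=38/5; d'=(-39−2·18/5)/(38/5)=-231/38
back: M2=-231/38
back: M1=18/5−1/5·-231/38=183/38
M: M0=0, M1=183/38, M2=-231/38, M3=0
seg 0: a=-2, c=M0/2=0, d=(M1−M0)/(6·3)=61/228, b=Δ0−h0·(2M0+M1)/6=-259/76
seg 1: a=-5, c=M1/2=183/76, d=(M2−M1)/(6·2)=-69/76, b=Δ1−h1·(2M1+M2)/6=145/38
seg 2: a=5, c=M2/2=-231/76, d=(M3−M2)/(6·2)=77/152, b=Δ2−h2·(2M2+M3)/6=97/38
t_q=7/2 → seg 1, τ=1/2; S=-5+145/38·τ+183/76·τ²+-69/76·τ³=-1583/608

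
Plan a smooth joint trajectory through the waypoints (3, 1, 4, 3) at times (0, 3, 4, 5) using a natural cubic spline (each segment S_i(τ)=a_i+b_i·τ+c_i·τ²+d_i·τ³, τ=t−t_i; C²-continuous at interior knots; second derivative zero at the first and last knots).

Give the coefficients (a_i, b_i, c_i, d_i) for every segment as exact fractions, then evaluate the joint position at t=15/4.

  seg 0: a=3 b=-230/93 c=0 d=56/279
  seg 1: a=1 b=274/93 c=56/31 d=-163/93
  seg 2: a=4 b=121/93 c=-107/31 d=107/93
S(15/4) = 6917/1984

Δ: Δ0=-2/3, Δ1=3, Δ2=-1
row 1: diag=8, rhs=22; c'=1/8, d'=11/4
row 2: denom=4−1·1/8=31/8; d'=(-24−1·11/4)/(31/8)=-214/31
back: M2=-214/31
back: M1=11/4−1/8·-214/31=112/31
M: M0=0, M1=112/31, M2=-214/31, M3=0
seg 0: a=3, c=M0/2=0, d=(M1−M0)/(6·3)=56/279, b=Δ0−h0·(2M0+M1)/6=-230/93
seg 1: a=1, c=M1/2=56/31, d=(M2−M1)/(6·1)=-163/93, b=Δ1−h1·(2M1+M2)/6=274/93
seg 2: a=4, c=M2/2=-107/31, d=(M3−M2)/(6·1)=107/93, b=Δ2−h2·(2M2+M3)/6=121/93
t_q=15/4 → seg 1, τ=3/4; S=1+274/93·τ+56/31·τ²+-163/93·τ³=6917/1984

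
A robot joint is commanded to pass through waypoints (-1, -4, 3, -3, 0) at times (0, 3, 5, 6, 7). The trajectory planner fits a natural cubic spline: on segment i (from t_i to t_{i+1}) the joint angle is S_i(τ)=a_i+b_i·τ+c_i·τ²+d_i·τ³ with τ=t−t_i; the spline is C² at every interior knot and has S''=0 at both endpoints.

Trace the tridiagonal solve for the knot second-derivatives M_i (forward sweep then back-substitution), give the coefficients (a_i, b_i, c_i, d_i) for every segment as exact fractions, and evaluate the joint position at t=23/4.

  seg 0: a=-1 b=-1613/428 c=0 d=395/1284
  seg 1: a=-4 b=971/214 c=1185/428 d=-1407/856
  seg 2: a=3 b=-440/107 c=-759/107 d=557/107
  seg 3: a=-3 b=-287/107 c=912/107 d=-304/107
S(23/4) = -12861/6848

Δ: Δ0=-1, Δ1=7/2, Δ2=-6, Δ3=3
row 1: diag=10, rhs=27; c'=1/5, d'=27/10
row 2: denom=6−2·1/5=28/5; d'=(-57−2·27/10)/(28/5)=-78/7
row 3: denom=4−1·5/28=107/28; d'=(54−1·-78/7)/(107/28)=1824/107
back: M3=1824/107
back: M2=-78/7−5/28·1824/107=-1518/107
back: M1=27/10−1/5·-1518/107=1185/214
M: M0=0, M1=1185/214, M2=-1518/107, M3=1824/107, M4=0
seg 0: a=-1, c=M0/2=0, d=(M1−M0)/(6·3)=395/1284, b=Δ0−h0·(2M0+M1)/6=-1613/428
seg 1: a=-4, c=M1/2=1185/428, d=(M2−M1)/(6·2)=-1407/856, b=Δ1−h1·(2M1+M2)/6=971/214
seg 2: a=3, c=M2/2=-759/107, d=(M3−M2)/(6·1)=557/107, b=Δ2−h2·(2M2+M3)/6=-440/107
seg 3: a=-3, c=M3/2=912/107, d=(M4−M3)/(6·1)=-304/107, b=Δ3−h3·(2M3+M4)/6=-287/107
t_q=23/4 → seg 2, τ=3/4; S=3+-440/107·τ+-759/107·τ²+557/107·τ³=-12861/6848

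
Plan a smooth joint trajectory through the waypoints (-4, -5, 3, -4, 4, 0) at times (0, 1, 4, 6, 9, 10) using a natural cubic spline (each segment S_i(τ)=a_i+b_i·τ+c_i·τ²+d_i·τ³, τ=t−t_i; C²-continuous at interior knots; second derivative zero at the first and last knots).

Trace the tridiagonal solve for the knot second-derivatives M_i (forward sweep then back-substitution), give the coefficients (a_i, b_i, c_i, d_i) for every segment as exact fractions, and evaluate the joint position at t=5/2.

  seg 0: a=-4 b=-18001/9570 c=0 d=8431/9570
  seg 1: a=-5 b=3646/4785 c=8431/3190 d=-1747/2610
  seg 2: a=3 b=-13903/9570 c=-5393/1595 d=389/330
  seg 3: a=-4 b=-7963/9570 c=5888/1595 d=-2197/2610
  seg 4: a=4 b=-6749/4785 c=-12391/3190 d=12391/9570
S(5/2) = -865/5104

Δ: Δ0=-1, Δ1=8/3, Δ2=-7/2, Δ3=8/3, Δ4=-4
row 1: diag=8, rhs=22; c'=3/8, d'=11/4
row 2: denom=10−3·3/8=71/8; d'=(-37−3·11/4)/(71/8)=-362/71
row 3: denom=10−2·16/71=678/71; d'=(37−2·-362/71)/(678/71)=1117/226
row 4: denom=8−3·71/226=1595/226; d'=(-40−3·1117/226)/(1595/226)=-12391/1595
back: M4=-12391/1595
back: M3=1117/226−71/226·-12391/1595=11776/1595
back: M2=-362/71−16/71·11776/1595=-10786/1595
back: M1=11/4−3/8·-10786/1595=8431/1595
M: M0=0, M1=8431/1595, M2=-10786/1595, M3=11776/1595, M4=-12391/1595, M5=0
seg 0: a=-4, c=M0/2=0, d=(M1−M0)/(6·1)=8431/9570, b=Δ0−h0·(2M0+M1)/6=-18001/9570
seg 1: a=-5, c=M1/2=8431/3190, d=(M2−M1)/(6·3)=-1747/2610, b=Δ1−h1·(2M1+M2)/6=3646/4785
seg 2: a=3, c=M2/2=-5393/1595, d=(M3−M2)/(6·2)=389/330, b=Δ2−h2·(2M2+M3)/6=-13903/9570
seg 3: a=-4, c=M3/2=5888/1595, d=(M4−M3)/(6·3)=-2197/2610, b=Δ3−h3·(2M3+M4)/6=-7963/9570
seg 4: a=4, c=M4/2=-12391/3190, d=(M5−M4)/(6·1)=12391/9570, b=Δ4−h4·(2M4+M5)/6=-6749/4785
t_q=5/2 → seg 1, τ=3/2; S=-5+3646/4785·τ+8431/3190·τ²+-1747/2610·τ³=-865/5104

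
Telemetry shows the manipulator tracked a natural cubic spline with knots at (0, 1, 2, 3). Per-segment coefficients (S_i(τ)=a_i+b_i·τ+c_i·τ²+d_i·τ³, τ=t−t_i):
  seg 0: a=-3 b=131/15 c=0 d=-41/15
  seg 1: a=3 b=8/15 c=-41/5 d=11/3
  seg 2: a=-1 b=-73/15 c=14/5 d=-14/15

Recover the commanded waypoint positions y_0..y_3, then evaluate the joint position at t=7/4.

y_0 = S_0(0) = a_0 = -3
y_1 = S_1(0) = a_1 = 3
y_2 = S_2(0) = a_2 = -1
y_3 = S_2(1) = -4
t_q=7/4 is in segment 1 (τ=3/4); S_1(τ)=107/320

y_0=-3 y_1=3 y_2=-1 y_3=-4
S(7/4) = 107/320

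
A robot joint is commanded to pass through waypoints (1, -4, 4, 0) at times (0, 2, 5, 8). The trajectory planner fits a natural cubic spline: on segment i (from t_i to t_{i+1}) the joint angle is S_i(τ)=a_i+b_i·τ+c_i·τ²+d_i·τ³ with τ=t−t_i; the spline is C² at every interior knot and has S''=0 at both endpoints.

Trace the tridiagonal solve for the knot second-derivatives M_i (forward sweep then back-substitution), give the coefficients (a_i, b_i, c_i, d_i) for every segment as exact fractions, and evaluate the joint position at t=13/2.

Δ: Δ0=-5/2, Δ1=8/3, Δ2=-4/3
row 1: diag=10, rhs=31; c'=3/10, d'=31/10
row 2: denom=12−3·3/10=111/10; d'=(-24−3·31/10)/(111/10)=-3
back: M2=-3
back: M1=31/10−3/10·-3=4
M: M0=0, M1=4, M2=-3, M3=0
seg 0: a=1, c=M0/2=0, d=(M1−M0)/(6·2)=1/3, b=Δ0−h0·(2M0+M1)/6=-23/6
seg 1: a=-4, c=M1/2=2, d=(M2−M1)/(6·3)=-7/18, b=Δ1−h1·(2M1+M2)/6=1/6
seg 2: a=4, c=M2/2=-3/2, d=(M3−M2)/(6·3)=1/6, b=Δ2−h2·(2M2+M3)/6=5/3
t_q=13/2 → seg 2, τ=3/2; S=4+5/3·τ+-3/2·τ²+1/6·τ³=59/16

  seg 0: a=1 b=-23/6 c=0 d=1/3
  seg 1: a=-4 b=1/6 c=2 d=-7/18
  seg 2: a=4 b=5/3 c=-3/2 d=1/6
S(13/2) = 59/16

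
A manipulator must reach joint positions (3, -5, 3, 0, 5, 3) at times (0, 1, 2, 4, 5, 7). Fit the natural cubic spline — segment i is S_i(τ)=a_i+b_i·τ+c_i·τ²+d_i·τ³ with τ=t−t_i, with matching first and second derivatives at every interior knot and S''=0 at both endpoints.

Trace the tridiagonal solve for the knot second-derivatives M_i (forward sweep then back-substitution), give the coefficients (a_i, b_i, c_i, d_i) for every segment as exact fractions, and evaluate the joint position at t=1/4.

  seg 0: a=3 b=-18141/1418 c=0 d=6797/1418
  seg 1: a=-5 b=1125/709 c=20391/1418 d=-11297/1418
  seg 2: a=3 b=9141/1418 c=-6750/709 d=3933/1418
  seg 3: a=0 b=2337/1418 c=5049/709 d=-5345/1418
  seg 4: a=5 b=3249/709 c=-5937/1418 d=1979/2836
S(1/4) = -11203/90752

Δ: Δ0=-8, Δ1=8, Δ2=-3/2, Δ3=5, Δ4=-1
row 1: diag=4, rhs=96; c'=1/4, d'=24
row 2: denom=6−1·1/4=23/4; d'=(-57−1·24)/(23/4)=-324/23
row 3: denom=6−2·8/23=122/23; d'=(39−2·-324/23)/(122/23)=1545/122
row 4: denom=6−1·23/122=709/122; d'=(-36−1·1545/122)/(709/122)=-5937/709
back: M4=-5937/709
back: M3=1545/122−23/122·-5937/709=10098/709
back: M2=-324/23−8/23·10098/709=-13500/709
back: M1=24−1/4·-13500/709=20391/709
M: M0=0, M1=20391/709, M2=-13500/709, M3=10098/709, M4=-5937/709, M5=0
seg 0: a=3, c=M0/2=0, d=(M1−M0)/(6·1)=6797/1418, b=Δ0−h0·(2M0+M1)/6=-18141/1418
seg 1: a=-5, c=M1/2=20391/1418, d=(M2−M1)/(6·1)=-11297/1418, b=Δ1−h1·(2M1+M2)/6=1125/709
seg 2: a=3, c=M2/2=-6750/709, d=(M3−M2)/(6·2)=3933/1418, b=Δ2−h2·(2M2+M3)/6=9141/1418
seg 3: a=0, c=M3/2=5049/709, d=(M4−M3)/(6·1)=-5345/1418, b=Δ3−h3·(2M3+M4)/6=2337/1418
seg 4: a=5, c=M4/2=-5937/1418, d=(M5−M4)/(6·2)=1979/2836, b=Δ4−h4·(2M4+M5)/6=3249/709
t_q=1/4 → seg 0, τ=1/4; S=3+-18141/1418·τ+0·τ²+6797/1418·τ³=-11203/90752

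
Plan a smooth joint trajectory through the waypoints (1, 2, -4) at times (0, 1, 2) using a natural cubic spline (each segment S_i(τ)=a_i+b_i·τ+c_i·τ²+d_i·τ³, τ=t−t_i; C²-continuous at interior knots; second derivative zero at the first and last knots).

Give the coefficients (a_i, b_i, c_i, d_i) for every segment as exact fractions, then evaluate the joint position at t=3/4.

Δ: Δ0=1, Δ1=-6
row 1: diag=4, rhs=-42; c'=1/4, d'=-21/2
back: M1=-21/2
M: M0=0, M1=-21/2, M2=0
seg 0: a=1, c=M0/2=0, d=(M1−M0)/(6·1)=-7/4, b=Δ0−h0·(2M0+M1)/6=11/4
seg 1: a=2, c=M1/2=-21/4, d=(M2−M1)/(6·1)=7/4, b=Δ1−h1·(2M1+M2)/6=-5/2
t_q=3/4 → seg 0, τ=3/4; S=1+11/4·τ+0·τ²+-7/4·τ³=595/256

  seg 0: a=1 b=11/4 c=0 d=-7/4
  seg 1: a=2 b=-5/2 c=-21/4 d=7/4
S(3/4) = 595/256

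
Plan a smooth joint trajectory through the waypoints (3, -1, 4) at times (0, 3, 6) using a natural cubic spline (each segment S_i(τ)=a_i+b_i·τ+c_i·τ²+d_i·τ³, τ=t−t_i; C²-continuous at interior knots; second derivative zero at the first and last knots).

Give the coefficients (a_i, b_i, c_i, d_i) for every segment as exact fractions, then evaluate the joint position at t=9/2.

  seg 0: a=3 b=-25/12 c=0 d=1/12
  seg 1: a=-1 b=1/6 c=3/4 d=-1/12
S(9/2) = 21/32

Δ: Δ0=-4/3, Δ1=5/3
row 1: diag=12, rhs=18; c'=1/4, d'=3/2
back: M1=3/2
M: M0=0, M1=3/2, M2=0
seg 0: a=3, c=M0/2=0, d=(M1−M0)/(6·3)=1/12, b=Δ0−h0·(2M0+M1)/6=-25/12
seg 1: a=-1, c=M1/2=3/4, d=(M2−M1)/(6·3)=-1/12, b=Δ1−h1·(2M1+M2)/6=1/6
t_q=9/2 → seg 1, τ=3/2; S=-1+1/6·τ+3/4·τ²+-1/12·τ³=21/32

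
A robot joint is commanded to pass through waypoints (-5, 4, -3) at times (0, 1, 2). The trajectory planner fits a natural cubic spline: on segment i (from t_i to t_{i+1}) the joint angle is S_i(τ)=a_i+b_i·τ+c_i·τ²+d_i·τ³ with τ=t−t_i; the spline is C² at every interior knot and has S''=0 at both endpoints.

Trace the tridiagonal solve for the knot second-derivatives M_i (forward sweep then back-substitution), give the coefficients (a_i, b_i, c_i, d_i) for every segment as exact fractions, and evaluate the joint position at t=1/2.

Δ: Δ0=9, Δ1=-7
row 1: diag=4, rhs=-96; c'=1/4, d'=-24
back: M1=-24
M: M0=0, M1=-24, M2=0
seg 0: a=-5, c=M0/2=0, d=(M1−M0)/(6·1)=-4, b=Δ0−h0·(2M0+M1)/6=13
seg 1: a=4, c=M1/2=-12, d=(M2−M1)/(6·1)=4, b=Δ1−h1·(2M1+M2)/6=1
t_q=1/2 → seg 0, τ=1/2; S=-5+13·τ+0·τ²+-4·τ³=1

  seg 0: a=-5 b=13 c=0 d=-4
  seg 1: a=4 b=1 c=-12 d=4
S(1/2) = 1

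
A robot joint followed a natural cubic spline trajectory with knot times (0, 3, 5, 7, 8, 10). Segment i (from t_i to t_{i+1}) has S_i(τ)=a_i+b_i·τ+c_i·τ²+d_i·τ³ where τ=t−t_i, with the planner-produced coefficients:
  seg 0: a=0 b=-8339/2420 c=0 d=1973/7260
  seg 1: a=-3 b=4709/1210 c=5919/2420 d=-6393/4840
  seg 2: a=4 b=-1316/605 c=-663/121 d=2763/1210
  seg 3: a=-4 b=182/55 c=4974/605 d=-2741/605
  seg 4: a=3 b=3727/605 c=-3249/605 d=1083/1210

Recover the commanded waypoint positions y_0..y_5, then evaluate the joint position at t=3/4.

y_0 = S_0(0) = a_0 = 0
y_1 = S_1(0) = a_1 = -3
y_2 = S_2(0) = a_2 = 4
y_3 = S_3(0) = a_3 = -4
y_4 = S_4(0) = a_4 = 3
y_5 = S_4(2) = 1
t_q=3/4 is in segment 0 (τ=3/4); S_0(τ)=-76503/30976

y_0=0 y_1=-3 y_2=4 y_3=-4 y_4=3 y_5=1
S(3/4) = -76503/30976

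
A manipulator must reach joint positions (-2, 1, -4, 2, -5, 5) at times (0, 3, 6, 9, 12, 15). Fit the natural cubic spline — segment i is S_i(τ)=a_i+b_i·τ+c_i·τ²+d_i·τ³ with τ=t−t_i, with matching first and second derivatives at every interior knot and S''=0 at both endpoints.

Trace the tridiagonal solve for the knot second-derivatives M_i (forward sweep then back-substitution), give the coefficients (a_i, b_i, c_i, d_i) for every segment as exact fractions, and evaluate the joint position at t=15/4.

Δ: Δ0=1, Δ1=-5/3, Δ2=2, Δ3=-7/3, Δ4=10/3
row 1: diag=12, rhs=-16; c'=1/4, d'=-4/3
row 2: denom=12−3·1/4=45/4; d'=(22−3·-4/3)/(45/4)=104/45
row 3: denom=12−3·4/15=56/5; d'=(-26−3·104/45)/(56/5)=-247/84
row 4: denom=12−3·15/56=627/56; d'=(34−3·-247/84)/(627/56)=218/57
back: M4=218/57
back: M3=-247/84−15/56·218/57=-226/57
back: M2=104/45−4/15·-226/57=64/19
back: M1=-4/3−1/4·64/19=-124/57
M: M0=0, M1=-124/57, M2=64/19, M3=-226/57, M4=218/57, M5=0
seg 0: a=-2, c=M0/2=0, d=(M1−M0)/(6·3)=-62/513, b=Δ0−h0·(2M0+M1)/6=119/57
seg 1: a=1, c=M1/2=-62/57, d=(M2−M1)/(6·3)=158/513, b=Δ1−h1·(2M1+M2)/6=-67/57
seg 2: a=-4, c=M2/2=32/19, d=(M3−M2)/(6·3)=-11/27, b=Δ2−h2·(2M2+M3)/6=35/57
seg 3: a=2, c=M3/2=-113/57, d=(M4−M3)/(6·3)=74/171, b=Δ3−h3·(2M3+M4)/6=-16/57
seg 4: a=-5, c=M4/2=109/57, d=(M5−M4)/(6·3)=-109/513, b=Δ4−h4·(2M4+M5)/6=-28/57
t_q=15/4 → seg 1, τ=3/4; S=1+-67/57·τ+-62/57·τ²+158/513·τ³=-221/608

  seg 0: a=-2 b=119/57 c=0 d=-62/513
  seg 1: a=1 b=-67/57 c=-62/57 d=158/513
  seg 2: a=-4 b=35/57 c=32/19 d=-11/27
  seg 3: a=2 b=-16/57 c=-113/57 d=74/171
  seg 4: a=-5 b=-28/57 c=109/57 d=-109/513
S(15/4) = -221/608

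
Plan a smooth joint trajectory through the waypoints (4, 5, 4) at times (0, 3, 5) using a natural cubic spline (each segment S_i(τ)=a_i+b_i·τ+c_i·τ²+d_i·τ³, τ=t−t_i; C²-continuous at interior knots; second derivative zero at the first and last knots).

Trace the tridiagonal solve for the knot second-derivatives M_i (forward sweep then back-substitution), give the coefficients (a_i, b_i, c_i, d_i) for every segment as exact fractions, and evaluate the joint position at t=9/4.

  seg 0: a=4 b=7/12 c=0 d=-1/36
  seg 1: a=5 b=-1/6 c=-1/4 d=1/24
S(9/4) = 1279/256

Δ: Δ0=1/3, Δ1=-1/2
row 1: diag=10, rhs=-5; c'=1/5, d'=-1/2
back: M1=-1/2
M: M0=0, M1=-1/2, M2=0
seg 0: a=4, c=M0/2=0, d=(M1−M0)/(6·3)=-1/36, b=Δ0−h0·(2M0+M1)/6=7/12
seg 1: a=5, c=M1/2=-1/4, d=(M2−M1)/(6·2)=1/24, b=Δ1−h1·(2M1+M2)/6=-1/6
t_q=9/4 → seg 0, τ=9/4; S=4+7/12·τ+0·τ²+-1/36·τ³=1279/256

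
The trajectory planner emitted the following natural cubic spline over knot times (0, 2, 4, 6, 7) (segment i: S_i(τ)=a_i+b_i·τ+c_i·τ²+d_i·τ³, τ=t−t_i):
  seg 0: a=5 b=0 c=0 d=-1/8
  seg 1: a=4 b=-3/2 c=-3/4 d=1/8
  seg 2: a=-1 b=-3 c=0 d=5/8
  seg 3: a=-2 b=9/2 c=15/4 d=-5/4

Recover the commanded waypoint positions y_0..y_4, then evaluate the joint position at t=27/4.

y_0 = S_0(0) = a_0 = 5
y_1 = S_1(0) = a_1 = 4
y_2 = S_2(0) = a_2 = -1
y_3 = S_3(0) = a_3 = -2
y_4 = S_3(1) = 5
t_q=27/4 is in segment 3 (τ=3/4); S_3(τ)=757/256

y_0=5 y_1=4 y_2=-1 y_3=-2 y_4=5
S(27/4) = 757/256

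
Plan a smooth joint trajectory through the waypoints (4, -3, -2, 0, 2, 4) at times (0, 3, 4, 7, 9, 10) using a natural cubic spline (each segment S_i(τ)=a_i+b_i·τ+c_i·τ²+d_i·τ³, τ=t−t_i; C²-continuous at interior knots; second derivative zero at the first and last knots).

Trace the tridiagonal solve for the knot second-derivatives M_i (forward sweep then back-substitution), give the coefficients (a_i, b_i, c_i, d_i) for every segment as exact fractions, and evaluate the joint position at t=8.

  seg 0: a=4 b=-935/258 c=0 d=37/258
  seg 1: a=-3 b=32/129 c=111/86 d=-139/258
  seg 2: a=-2 b=313/258 c=-14/43 d=37/774
  seg 3: a=0 b=71/129 c=9/86 d=31/516
  seg 4: a=2 b=218/129 c=20/43 d=-20/129
S(8) = 123/172

Δ: Δ0=-7/3, Δ1=1, Δ2=2/3, Δ3=1, Δ4=2
row 1: diag=8, rhs=20; c'=1/8, d'=5/2
row 2: denom=8−1·1/8=63/8; d'=(-2−1·5/2)/(63/8)=-4/7
row 3: denom=10−3·8/21=62/7; d'=(2−3·-4/7)/(62/7)=13/31
row 4: denom=6−2·7/31=172/31; d'=(6−2·13/31)/(172/31)=40/43
back: M4=40/43
back: M3=13/31−7/31·40/43=9/43
back: M2=-4/7−8/21·9/43=-28/43
back: M1=5/2−1/8·-28/43=111/43
M: M0=0, M1=111/43, M2=-28/43, M3=9/43, M4=40/43, M5=0
seg 0: a=4, c=M0/2=0, d=(M1−M0)/(6·3)=37/258, b=Δ0−h0·(2M0+M1)/6=-935/258
seg 1: a=-3, c=M1/2=111/86, d=(M2−M1)/(6·1)=-139/258, b=Δ1−h1·(2M1+M2)/6=32/129
seg 2: a=-2, c=M2/2=-14/43, d=(M3−M2)/(6·3)=37/774, b=Δ2−h2·(2M2+M3)/6=313/258
seg 3: a=0, c=M3/2=9/86, d=(M4−M3)/(6·2)=31/516, b=Δ3−h3·(2M3+M4)/6=71/129
seg 4: a=2, c=M4/2=20/43, d=(M5−M4)/(6·1)=-20/129, b=Δ4−h4·(2M4+M5)/6=218/129
t_q=8 → seg 3, τ=1; S=0+71/129·τ+9/86·τ²+31/516·τ³=123/172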